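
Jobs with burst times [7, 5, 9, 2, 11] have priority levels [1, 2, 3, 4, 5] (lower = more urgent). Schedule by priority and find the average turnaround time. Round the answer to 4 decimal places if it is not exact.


Sort by priority (ascending = highest first):
Order: [(1, 7), (2, 5), (3, 9), (4, 2), (5, 11)]
Completion times:
  Priority 1, burst=7, C=7
  Priority 2, burst=5, C=12
  Priority 3, burst=9, C=21
  Priority 4, burst=2, C=23
  Priority 5, burst=11, C=34
Average turnaround = 97/5 = 19.4

19.4


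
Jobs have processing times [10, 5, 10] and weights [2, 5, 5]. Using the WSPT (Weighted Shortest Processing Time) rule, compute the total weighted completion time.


Compute p/w ratios and sort ascending (WSPT): [(5, 5), (10, 5), (10, 2)]
Compute weighted completion times:
  Job (p=5,w=5): C=5, w*C=5*5=25
  Job (p=10,w=5): C=15, w*C=5*15=75
  Job (p=10,w=2): C=25, w*C=2*25=50
Total weighted completion time = 150

150


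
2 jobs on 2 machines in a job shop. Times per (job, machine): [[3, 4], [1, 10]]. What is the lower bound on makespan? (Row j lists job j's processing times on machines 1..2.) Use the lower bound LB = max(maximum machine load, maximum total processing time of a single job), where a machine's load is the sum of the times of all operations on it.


Machine loads:
  Machine 1: 3 + 1 = 4
  Machine 2: 4 + 10 = 14
Max machine load = 14
Job totals:
  Job 1: 7
  Job 2: 11
Max job total = 11
Lower bound = max(14, 11) = 14

14


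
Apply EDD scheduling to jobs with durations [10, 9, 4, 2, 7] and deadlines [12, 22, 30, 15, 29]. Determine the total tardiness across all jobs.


Sort by due date (EDD order): [(10, 12), (2, 15), (9, 22), (7, 29), (4, 30)]
Compute completion times and tardiness:
  Job 1: p=10, d=12, C=10, tardiness=max(0,10-12)=0
  Job 2: p=2, d=15, C=12, tardiness=max(0,12-15)=0
  Job 3: p=9, d=22, C=21, tardiness=max(0,21-22)=0
  Job 4: p=7, d=29, C=28, tardiness=max(0,28-29)=0
  Job 5: p=4, d=30, C=32, tardiness=max(0,32-30)=2
Total tardiness = 2

2


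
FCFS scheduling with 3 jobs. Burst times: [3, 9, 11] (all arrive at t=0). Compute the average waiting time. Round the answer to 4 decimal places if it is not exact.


FCFS order (as given): [3, 9, 11]
Waiting times:
  Job 1: wait = 0
  Job 2: wait = 3
  Job 3: wait = 12
Sum of waiting times = 15
Average waiting time = 15/3 = 5.0

5.0


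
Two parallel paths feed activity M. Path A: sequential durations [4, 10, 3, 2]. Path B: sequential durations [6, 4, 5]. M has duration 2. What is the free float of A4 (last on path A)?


ES(A4) = sum of predecessors on chain A = 17
EF(A4) = ES + duration = 17 + 2 = 19
Successor of A4 is M. ES(M) = max(sum(A), sum(B)) = max(19, 15) = 19
Free float = ES(successor) - EF(current) = 19 - 19 = 0

0


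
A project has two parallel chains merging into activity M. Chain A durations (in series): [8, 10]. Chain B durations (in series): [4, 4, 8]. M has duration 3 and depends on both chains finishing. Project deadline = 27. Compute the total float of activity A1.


Forward pass: ES(A1) = sum of predecessors on chain A = 0
EF = ES + duration = 0 + 8 = 8
Backward pass: LF(M) = deadline = 27; LS(M) = 27 - 3 = 24
LF(A1) = LS(M) - sum(successors on chain A) = 24 - 10 = 14
LS = LF - duration = 14 - 8 = 6
Total float = LS - ES = 6 - 0 = 6

6


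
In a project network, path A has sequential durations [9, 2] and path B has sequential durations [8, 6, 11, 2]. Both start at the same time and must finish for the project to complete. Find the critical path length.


Path A total = 9 + 2 = 11
Path B total = 8 + 6 + 11 + 2 = 27
Critical path = longest path = max(11, 27) = 27

27


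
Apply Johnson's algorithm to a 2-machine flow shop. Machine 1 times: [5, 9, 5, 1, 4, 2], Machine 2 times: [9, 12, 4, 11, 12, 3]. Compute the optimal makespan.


Apply Johnson's rule:
  Group 1 (a <= b): [(4, 1, 11), (6, 2, 3), (5, 4, 12), (1, 5, 9), (2, 9, 12)]
  Group 2 (a > b): [(3, 5, 4)]
Optimal job order: [4, 6, 5, 1, 2, 3]
Schedule:
  Job 4: M1 done at 1, M2 done at 12
  Job 6: M1 done at 3, M2 done at 15
  Job 5: M1 done at 7, M2 done at 27
  Job 1: M1 done at 12, M2 done at 36
  Job 2: M1 done at 21, M2 done at 48
  Job 3: M1 done at 26, M2 done at 52
Makespan = 52

52


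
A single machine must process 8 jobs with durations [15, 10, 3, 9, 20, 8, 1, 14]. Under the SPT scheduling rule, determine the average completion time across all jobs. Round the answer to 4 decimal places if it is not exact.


Sort jobs by processing time (SPT order): [1, 3, 8, 9, 10, 14, 15, 20]
Compute completion times sequentially:
  Job 1: processing = 1, completes at 1
  Job 2: processing = 3, completes at 4
  Job 3: processing = 8, completes at 12
  Job 4: processing = 9, completes at 21
  Job 5: processing = 10, completes at 31
  Job 6: processing = 14, completes at 45
  Job 7: processing = 15, completes at 60
  Job 8: processing = 20, completes at 80
Sum of completion times = 254
Average completion time = 254/8 = 31.75

31.75


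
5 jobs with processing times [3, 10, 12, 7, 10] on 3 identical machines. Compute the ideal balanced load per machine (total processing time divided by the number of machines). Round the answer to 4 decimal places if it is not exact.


Total processing time = 3 + 10 + 12 + 7 + 10 = 42
Number of machines = 3
Ideal balanced load = 42 / 3 = 14.0

14.0


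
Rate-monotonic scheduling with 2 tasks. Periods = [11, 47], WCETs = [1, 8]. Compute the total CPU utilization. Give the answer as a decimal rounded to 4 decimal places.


Compute individual utilizations (exact fractions):
  Task 1: C/T = 1/11 (approx. 0.0909)
  Task 2: C/T = 8/47 (approx. 0.1702)
Total utilization U = 1/11 + 8/47 = 135/517
Rounded to 4 decimal places: U = 0.2611
RM (Liu & Layland) bound for 2 tasks = 0.828427; compare with U = 135/517 (approx. 0.261122)
U <= bound, so schedulable by RM sufficient condition.

0.2611


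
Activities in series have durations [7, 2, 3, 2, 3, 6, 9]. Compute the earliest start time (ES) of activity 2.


Activity 2 starts after activities 1 through 1 complete.
Predecessor durations: [7]
ES = 7 = 7

7


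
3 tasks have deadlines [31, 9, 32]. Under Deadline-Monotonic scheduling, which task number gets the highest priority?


Sort tasks by relative deadline (ascending):
  Task 2: deadline = 9
  Task 1: deadline = 31
  Task 3: deadline = 32
Priority order (highest first): [2, 1, 3]
Highest priority task = 2

2


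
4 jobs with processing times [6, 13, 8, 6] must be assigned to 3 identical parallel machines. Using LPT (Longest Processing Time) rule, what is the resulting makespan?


Sort jobs in decreasing order (LPT): [13, 8, 6, 6]
Assign each job to the least loaded machine:
  Machine 1: jobs [13], load = 13
  Machine 2: jobs [8], load = 8
  Machine 3: jobs [6, 6], load = 12
Makespan = max load = 13

13


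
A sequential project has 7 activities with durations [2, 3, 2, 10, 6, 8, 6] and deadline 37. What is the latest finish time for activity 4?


LF(activity 4) = deadline - sum of successor durations
Successors: activities 5 through 7 with durations [6, 8, 6]
Sum of successor durations = 20
LF = 37 - 20 = 17

17


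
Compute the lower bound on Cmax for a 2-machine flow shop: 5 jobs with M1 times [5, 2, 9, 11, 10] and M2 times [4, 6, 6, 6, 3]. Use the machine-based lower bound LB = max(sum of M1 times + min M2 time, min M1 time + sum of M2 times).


LB1 = sum(M1 times) + min(M2 times) = 37 + 3 = 40
LB2 = min(M1 times) + sum(M2 times) = 2 + 25 = 27
Lower bound = max(LB1, LB2) = max(40, 27) = 40

40


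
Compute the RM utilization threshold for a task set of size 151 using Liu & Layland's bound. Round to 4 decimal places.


Compute 2^(1/151) = 1.0046009306
Subtract 1: 1.0046009306 - 1 = 0.0046009306
Multiply by n: 151 * 0.0046009306 = 0.6947405206
Round to 4 dp: 0.6947

0.6947


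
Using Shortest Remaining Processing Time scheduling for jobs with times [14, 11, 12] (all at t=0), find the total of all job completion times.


Since all jobs arrive at t=0, SRPT equals SPT ordering.
SPT order: [11, 12, 14]
Completion times:
  Job 1: p=11, C=11
  Job 2: p=12, C=23
  Job 3: p=14, C=37
Total completion time = 11 + 23 + 37 = 71

71


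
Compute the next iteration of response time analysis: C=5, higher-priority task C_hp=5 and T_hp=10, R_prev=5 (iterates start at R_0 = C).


R_next = C + ceil(R_prev / T_hp) * C_hp
ceil(5 / 10) = ceil(0.5) = 1
Interference = 1 * 5 = 5
R_next = 5 + 5 = 10

10


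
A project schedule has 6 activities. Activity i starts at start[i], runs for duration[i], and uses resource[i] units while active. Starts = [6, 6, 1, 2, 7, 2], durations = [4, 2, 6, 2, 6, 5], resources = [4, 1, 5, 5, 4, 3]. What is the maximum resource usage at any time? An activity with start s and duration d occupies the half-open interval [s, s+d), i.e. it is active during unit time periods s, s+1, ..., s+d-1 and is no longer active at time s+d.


Each activity i is active on [start_i, start_i + duration_i).
Compute total resource usage per time slot:
  t=0: active resources = [], total = 0
  t=1: active resources = [5], total = 5
  t=2: active resources = [5, 5, 3], total = 13
  t=3: active resources = [5, 5, 3], total = 13
  t=4: active resources = [5, 3], total = 8
  t=5: active resources = [5, 3], total = 8
  t=6: active resources = [4, 1, 5, 3], total = 13
  t=7: active resources = [4, 1, 4], total = 9
  t=8: active resources = [4, 4], total = 8
  t=9: active resources = [4, 4], total = 8
  t=10: active resources = [4], total = 4
  t=11: active resources = [4], total = 4
  t=12: active resources = [4], total = 4
Peak resource demand = 13

13


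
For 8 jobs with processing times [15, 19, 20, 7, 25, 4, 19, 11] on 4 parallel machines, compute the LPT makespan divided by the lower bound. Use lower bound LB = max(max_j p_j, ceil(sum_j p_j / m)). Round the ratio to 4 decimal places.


LPT order: [25, 20, 19, 19, 15, 11, 7, 4]
Machine loads after assignment: [29, 27, 34, 30]
LPT makespan = 34
Lower bound = max(max_job, ceil(total/4)) = max(25, 30) = 30
Ratio = 34 / 30 = 1.1333

1.1333


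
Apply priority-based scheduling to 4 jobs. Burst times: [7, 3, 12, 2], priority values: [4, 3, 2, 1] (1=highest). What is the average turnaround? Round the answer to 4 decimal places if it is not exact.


Sort by priority (ascending = highest first):
Order: [(1, 2), (2, 12), (3, 3), (4, 7)]
Completion times:
  Priority 1, burst=2, C=2
  Priority 2, burst=12, C=14
  Priority 3, burst=3, C=17
  Priority 4, burst=7, C=24
Average turnaround = 57/4 = 14.25

14.25


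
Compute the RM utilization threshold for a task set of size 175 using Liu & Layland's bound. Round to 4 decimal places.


Compute 2^(1/175) = 1.0039686955
Subtract 1: 1.0039686955 - 1 = 0.0039686955
Multiply by n: 175 * 0.0039686955 = 0.6945217125
Round to 4 dp: 0.6945

0.6945


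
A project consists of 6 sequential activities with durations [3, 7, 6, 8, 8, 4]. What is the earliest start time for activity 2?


Activity 2 starts after activities 1 through 1 complete.
Predecessor durations: [3]
ES = 3 = 3

3


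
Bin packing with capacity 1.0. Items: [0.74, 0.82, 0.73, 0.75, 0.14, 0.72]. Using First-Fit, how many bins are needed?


Place items sequentially using First-Fit:
  Item 0.74 -> new Bin 1
  Item 0.82 -> new Bin 2
  Item 0.73 -> new Bin 3
  Item 0.75 -> new Bin 4
  Item 0.14 -> Bin 1 (now 0.88)
  Item 0.72 -> new Bin 5
Total bins used = 5

5


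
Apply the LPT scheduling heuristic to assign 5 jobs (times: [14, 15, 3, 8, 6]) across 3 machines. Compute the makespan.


Sort jobs in decreasing order (LPT): [15, 14, 8, 6, 3]
Assign each job to the least loaded machine:
  Machine 1: jobs [15], load = 15
  Machine 2: jobs [14, 3], load = 17
  Machine 3: jobs [8, 6], load = 14
Makespan = max load = 17

17


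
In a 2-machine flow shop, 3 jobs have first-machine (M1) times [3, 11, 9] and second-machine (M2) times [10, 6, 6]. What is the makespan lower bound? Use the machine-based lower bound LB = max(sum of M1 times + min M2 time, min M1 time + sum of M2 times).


LB1 = sum(M1 times) + min(M2 times) = 23 + 6 = 29
LB2 = min(M1 times) + sum(M2 times) = 3 + 22 = 25
Lower bound = max(LB1, LB2) = max(29, 25) = 29

29


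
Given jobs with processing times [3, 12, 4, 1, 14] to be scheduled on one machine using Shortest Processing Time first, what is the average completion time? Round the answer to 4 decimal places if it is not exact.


Sort jobs by processing time (SPT order): [1, 3, 4, 12, 14]
Compute completion times sequentially:
  Job 1: processing = 1, completes at 1
  Job 2: processing = 3, completes at 4
  Job 3: processing = 4, completes at 8
  Job 4: processing = 12, completes at 20
  Job 5: processing = 14, completes at 34
Sum of completion times = 67
Average completion time = 67/5 = 13.4

13.4


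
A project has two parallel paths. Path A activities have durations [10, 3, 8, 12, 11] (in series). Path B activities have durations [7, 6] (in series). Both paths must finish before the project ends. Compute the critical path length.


Path A total = 10 + 3 + 8 + 12 + 11 = 44
Path B total = 7 + 6 = 13
Critical path = longest path = max(44, 13) = 44

44


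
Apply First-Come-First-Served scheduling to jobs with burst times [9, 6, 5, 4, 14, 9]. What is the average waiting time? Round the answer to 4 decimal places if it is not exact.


FCFS order (as given): [9, 6, 5, 4, 14, 9]
Waiting times:
  Job 1: wait = 0
  Job 2: wait = 9
  Job 3: wait = 15
  Job 4: wait = 20
  Job 5: wait = 24
  Job 6: wait = 38
Sum of waiting times = 106
Average waiting time = 106/6 = 17.6667

17.6667


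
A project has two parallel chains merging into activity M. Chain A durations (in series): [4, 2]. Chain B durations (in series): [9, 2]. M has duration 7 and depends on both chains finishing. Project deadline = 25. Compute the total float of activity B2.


Forward pass: ES(B2) = sum of predecessors on chain B = 9
EF = ES + duration = 9 + 2 = 11
Backward pass: LF(M) = deadline = 25; LS(M) = 25 - 7 = 18
LF(B2) = LS(M) - sum(successors on chain B) = 18 - 0 = 18
LS = LF - duration = 18 - 2 = 16
Total float = LS - ES = 16 - 9 = 7

7


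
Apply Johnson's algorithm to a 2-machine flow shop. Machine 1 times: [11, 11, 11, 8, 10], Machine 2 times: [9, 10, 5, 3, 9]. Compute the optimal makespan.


Apply Johnson's rule:
  Group 1 (a <= b): []
  Group 2 (a > b): [(2, 11, 10), (1, 11, 9), (5, 10, 9), (3, 11, 5), (4, 8, 3)]
Optimal job order: [2, 1, 5, 3, 4]
Schedule:
  Job 2: M1 done at 11, M2 done at 21
  Job 1: M1 done at 22, M2 done at 31
  Job 5: M1 done at 32, M2 done at 41
  Job 3: M1 done at 43, M2 done at 48
  Job 4: M1 done at 51, M2 done at 54
Makespan = 54

54


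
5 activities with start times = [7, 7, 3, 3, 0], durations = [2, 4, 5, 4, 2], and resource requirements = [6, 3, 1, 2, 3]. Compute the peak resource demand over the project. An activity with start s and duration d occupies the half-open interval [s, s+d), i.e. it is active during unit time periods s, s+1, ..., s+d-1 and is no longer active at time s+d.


Each activity i is active on [start_i, start_i + duration_i).
Compute total resource usage per time slot:
  t=0: active resources = [3], total = 3
  t=1: active resources = [3], total = 3
  t=2: active resources = [], total = 0
  t=3: active resources = [1, 2], total = 3
  t=4: active resources = [1, 2], total = 3
  t=5: active resources = [1, 2], total = 3
  t=6: active resources = [1, 2], total = 3
  t=7: active resources = [6, 3, 1], total = 10
  t=8: active resources = [6, 3], total = 9
  t=9: active resources = [3], total = 3
  t=10: active resources = [3], total = 3
Peak resource demand = 10

10


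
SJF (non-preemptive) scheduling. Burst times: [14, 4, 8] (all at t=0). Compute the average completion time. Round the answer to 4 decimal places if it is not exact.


SJF order (ascending): [4, 8, 14]
Completion times:
  Job 1: burst=4, C=4
  Job 2: burst=8, C=12
  Job 3: burst=14, C=26
Average completion = 42/3 = 14.0

14.0


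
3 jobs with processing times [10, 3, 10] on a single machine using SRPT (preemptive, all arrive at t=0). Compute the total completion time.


Since all jobs arrive at t=0, SRPT equals SPT ordering.
SPT order: [3, 10, 10]
Completion times:
  Job 1: p=3, C=3
  Job 2: p=10, C=13
  Job 3: p=10, C=23
Total completion time = 3 + 13 + 23 = 39

39


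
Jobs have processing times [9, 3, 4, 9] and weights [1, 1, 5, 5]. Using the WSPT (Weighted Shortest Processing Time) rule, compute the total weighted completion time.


Compute p/w ratios and sort ascending (WSPT): [(4, 5), (9, 5), (3, 1), (9, 1)]
Compute weighted completion times:
  Job (p=4,w=5): C=4, w*C=5*4=20
  Job (p=9,w=5): C=13, w*C=5*13=65
  Job (p=3,w=1): C=16, w*C=1*16=16
  Job (p=9,w=1): C=25, w*C=1*25=25
Total weighted completion time = 126

126


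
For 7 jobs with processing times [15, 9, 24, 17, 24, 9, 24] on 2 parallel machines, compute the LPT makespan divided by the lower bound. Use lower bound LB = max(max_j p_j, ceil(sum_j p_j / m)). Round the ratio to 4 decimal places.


LPT order: [24, 24, 24, 17, 15, 9, 9]
Machine loads after assignment: [57, 65]
LPT makespan = 65
Lower bound = max(max_job, ceil(total/2)) = max(24, 61) = 61
Ratio = 65 / 61 = 1.0656

1.0656


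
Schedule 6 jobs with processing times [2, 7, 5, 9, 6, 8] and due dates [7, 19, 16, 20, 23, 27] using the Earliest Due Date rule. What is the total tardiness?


Sort by due date (EDD order): [(2, 7), (5, 16), (7, 19), (9, 20), (6, 23), (8, 27)]
Compute completion times and tardiness:
  Job 1: p=2, d=7, C=2, tardiness=max(0,2-7)=0
  Job 2: p=5, d=16, C=7, tardiness=max(0,7-16)=0
  Job 3: p=7, d=19, C=14, tardiness=max(0,14-19)=0
  Job 4: p=9, d=20, C=23, tardiness=max(0,23-20)=3
  Job 5: p=6, d=23, C=29, tardiness=max(0,29-23)=6
  Job 6: p=8, d=27, C=37, tardiness=max(0,37-27)=10
Total tardiness = 19

19


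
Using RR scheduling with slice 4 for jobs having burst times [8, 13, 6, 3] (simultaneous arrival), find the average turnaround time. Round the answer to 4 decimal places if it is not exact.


Time quantum = 4
Execution trace:
  J1 runs 4 units, time = 4
  J2 runs 4 units, time = 8
  J3 runs 4 units, time = 12
  J4 runs 3 units, time = 15
  J1 runs 4 units, time = 19
  J2 runs 4 units, time = 23
  J3 runs 2 units, time = 25
  J2 runs 4 units, time = 29
  J2 runs 1 units, time = 30
Finish times: [19, 30, 25, 15]
Average turnaround = 89/4 = 22.25

22.25


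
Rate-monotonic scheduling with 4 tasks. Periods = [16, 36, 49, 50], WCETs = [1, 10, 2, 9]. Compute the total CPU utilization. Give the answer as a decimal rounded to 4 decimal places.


Compute individual utilizations (exact fractions):
  Task 1: C/T = 1/16 (approx. 0.0625)
  Task 2: C/T = 10/36 = 5/18 (approx. 0.2778)
  Task 3: C/T = 2/49 (approx. 0.0408)
  Task 4: C/T = 9/50 (approx. 0.18)
Total utilization U = 1/16 + 5/18 + 2/49 + 9/50 = 98977/176400
Rounded to 4 decimal places: U = 0.5611
RM (Liu & Layland) bound for 4 tasks = 0.756828; compare with U = 98977/176400 (approx. 0.561094)
U <= bound, so schedulable by RM sufficient condition.

0.5611


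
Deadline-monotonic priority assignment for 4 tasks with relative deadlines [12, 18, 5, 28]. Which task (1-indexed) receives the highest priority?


Sort tasks by relative deadline (ascending):
  Task 3: deadline = 5
  Task 1: deadline = 12
  Task 2: deadline = 18
  Task 4: deadline = 28
Priority order (highest first): [3, 1, 2, 4]
Highest priority task = 3

3


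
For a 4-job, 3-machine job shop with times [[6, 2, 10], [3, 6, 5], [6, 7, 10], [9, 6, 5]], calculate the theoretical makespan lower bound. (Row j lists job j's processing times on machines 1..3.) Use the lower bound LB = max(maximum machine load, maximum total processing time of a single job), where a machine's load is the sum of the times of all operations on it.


Machine loads:
  Machine 1: 6 + 3 + 6 + 9 = 24
  Machine 2: 2 + 6 + 7 + 6 = 21
  Machine 3: 10 + 5 + 10 + 5 = 30
Max machine load = 30
Job totals:
  Job 1: 18
  Job 2: 14
  Job 3: 23
  Job 4: 20
Max job total = 23
Lower bound = max(30, 23) = 30

30


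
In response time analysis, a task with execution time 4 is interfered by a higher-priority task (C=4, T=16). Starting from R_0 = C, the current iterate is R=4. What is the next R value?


R_next = C + ceil(R_prev / T_hp) * C_hp
ceil(4 / 16) = ceil(0.25) = 1
Interference = 1 * 4 = 4
R_next = 4 + 4 = 8

8


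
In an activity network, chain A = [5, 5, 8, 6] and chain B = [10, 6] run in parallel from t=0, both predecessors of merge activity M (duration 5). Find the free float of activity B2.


ES(B2) = sum of predecessors on chain B = 10
EF(B2) = ES + duration = 10 + 6 = 16
Successor of B2 is M. ES(M) = max(sum(A), sum(B)) = max(24, 16) = 24
Free float = ES(successor) - EF(current) = 24 - 16 = 8

8


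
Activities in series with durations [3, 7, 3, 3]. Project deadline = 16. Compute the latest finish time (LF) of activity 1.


LF(activity 1) = deadline - sum of successor durations
Successors: activities 2 through 4 with durations [7, 3, 3]
Sum of successor durations = 13
LF = 16 - 13 = 3

3


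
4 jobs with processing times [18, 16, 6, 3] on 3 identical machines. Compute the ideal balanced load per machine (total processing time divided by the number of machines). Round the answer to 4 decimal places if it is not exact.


Total processing time = 18 + 16 + 6 + 3 = 43
Number of machines = 3
Ideal balanced load = 43 / 3 = 14.3333

14.3333


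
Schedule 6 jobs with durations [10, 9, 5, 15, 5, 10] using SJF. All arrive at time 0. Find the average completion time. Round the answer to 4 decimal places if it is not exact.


SJF order (ascending): [5, 5, 9, 10, 10, 15]
Completion times:
  Job 1: burst=5, C=5
  Job 2: burst=5, C=10
  Job 3: burst=9, C=19
  Job 4: burst=10, C=29
  Job 5: burst=10, C=39
  Job 6: burst=15, C=54
Average completion = 156/6 = 26.0

26.0


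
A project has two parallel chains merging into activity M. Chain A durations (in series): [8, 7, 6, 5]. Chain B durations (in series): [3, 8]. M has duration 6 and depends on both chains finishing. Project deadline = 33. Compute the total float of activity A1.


Forward pass: ES(A1) = sum of predecessors on chain A = 0
EF = ES + duration = 0 + 8 = 8
Backward pass: LF(M) = deadline = 33; LS(M) = 33 - 6 = 27
LF(A1) = LS(M) - sum(successors on chain A) = 27 - 18 = 9
LS = LF - duration = 9 - 8 = 1
Total float = LS - ES = 1 - 0 = 1

1


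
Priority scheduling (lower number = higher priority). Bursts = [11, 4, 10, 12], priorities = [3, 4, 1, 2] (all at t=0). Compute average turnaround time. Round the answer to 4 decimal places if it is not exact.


Sort by priority (ascending = highest first):
Order: [(1, 10), (2, 12), (3, 11), (4, 4)]
Completion times:
  Priority 1, burst=10, C=10
  Priority 2, burst=12, C=22
  Priority 3, burst=11, C=33
  Priority 4, burst=4, C=37
Average turnaround = 102/4 = 25.5

25.5


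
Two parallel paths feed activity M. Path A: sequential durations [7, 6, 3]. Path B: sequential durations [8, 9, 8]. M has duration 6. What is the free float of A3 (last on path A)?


ES(A3) = sum of predecessors on chain A = 13
EF(A3) = ES + duration = 13 + 3 = 16
Successor of A3 is M. ES(M) = max(sum(A), sum(B)) = max(16, 25) = 25
Free float = ES(successor) - EF(current) = 25 - 16 = 9

9


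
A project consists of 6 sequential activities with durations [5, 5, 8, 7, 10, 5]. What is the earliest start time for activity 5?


Activity 5 starts after activities 1 through 4 complete.
Predecessor durations: [5, 5, 8, 7]
ES = 5 + 5 + 8 + 7 = 25

25


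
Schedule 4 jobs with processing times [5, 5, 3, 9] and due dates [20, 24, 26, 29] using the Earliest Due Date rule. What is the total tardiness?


Sort by due date (EDD order): [(5, 20), (5, 24), (3, 26), (9, 29)]
Compute completion times and tardiness:
  Job 1: p=5, d=20, C=5, tardiness=max(0,5-20)=0
  Job 2: p=5, d=24, C=10, tardiness=max(0,10-24)=0
  Job 3: p=3, d=26, C=13, tardiness=max(0,13-26)=0
  Job 4: p=9, d=29, C=22, tardiness=max(0,22-29)=0
Total tardiness = 0

0


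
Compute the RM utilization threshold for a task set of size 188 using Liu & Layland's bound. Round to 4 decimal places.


Compute 2^(1/188) = 1.0036937583
Subtract 1: 1.0036937583 - 1 = 0.0036937583
Multiply by n: 188 * 0.0036937583 = 0.6944265604
Round to 4 dp: 0.6944

0.6944


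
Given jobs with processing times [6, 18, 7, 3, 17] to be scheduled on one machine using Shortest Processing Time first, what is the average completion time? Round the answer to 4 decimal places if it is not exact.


Sort jobs by processing time (SPT order): [3, 6, 7, 17, 18]
Compute completion times sequentially:
  Job 1: processing = 3, completes at 3
  Job 2: processing = 6, completes at 9
  Job 3: processing = 7, completes at 16
  Job 4: processing = 17, completes at 33
  Job 5: processing = 18, completes at 51
Sum of completion times = 112
Average completion time = 112/5 = 22.4

22.4


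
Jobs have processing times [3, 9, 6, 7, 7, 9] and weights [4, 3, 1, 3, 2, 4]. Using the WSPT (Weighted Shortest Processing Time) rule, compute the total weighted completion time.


Compute p/w ratios and sort ascending (WSPT): [(3, 4), (9, 4), (7, 3), (9, 3), (7, 2), (6, 1)]
Compute weighted completion times:
  Job (p=3,w=4): C=3, w*C=4*3=12
  Job (p=9,w=4): C=12, w*C=4*12=48
  Job (p=7,w=3): C=19, w*C=3*19=57
  Job (p=9,w=3): C=28, w*C=3*28=84
  Job (p=7,w=2): C=35, w*C=2*35=70
  Job (p=6,w=1): C=41, w*C=1*41=41
Total weighted completion time = 312

312


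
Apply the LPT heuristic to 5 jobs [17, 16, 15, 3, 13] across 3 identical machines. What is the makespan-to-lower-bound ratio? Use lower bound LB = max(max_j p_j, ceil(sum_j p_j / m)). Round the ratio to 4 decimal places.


LPT order: [17, 16, 15, 13, 3]
Machine loads after assignment: [17, 19, 28]
LPT makespan = 28
Lower bound = max(max_job, ceil(total/3)) = max(17, 22) = 22
Ratio = 28 / 22 = 1.2727

1.2727


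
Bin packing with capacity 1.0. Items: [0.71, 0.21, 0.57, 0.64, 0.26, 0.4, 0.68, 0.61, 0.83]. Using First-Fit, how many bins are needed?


Place items sequentially using First-Fit:
  Item 0.71 -> new Bin 1
  Item 0.21 -> Bin 1 (now 0.92)
  Item 0.57 -> new Bin 2
  Item 0.64 -> new Bin 3
  Item 0.26 -> Bin 2 (now 0.83)
  Item 0.4 -> new Bin 4
  Item 0.68 -> new Bin 5
  Item 0.61 -> new Bin 6
  Item 0.83 -> new Bin 7
Total bins used = 7

7


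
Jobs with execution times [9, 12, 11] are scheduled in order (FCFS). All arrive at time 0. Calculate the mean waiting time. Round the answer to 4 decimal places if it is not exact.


FCFS order (as given): [9, 12, 11]
Waiting times:
  Job 1: wait = 0
  Job 2: wait = 9
  Job 3: wait = 21
Sum of waiting times = 30
Average waiting time = 30/3 = 10.0

10.0


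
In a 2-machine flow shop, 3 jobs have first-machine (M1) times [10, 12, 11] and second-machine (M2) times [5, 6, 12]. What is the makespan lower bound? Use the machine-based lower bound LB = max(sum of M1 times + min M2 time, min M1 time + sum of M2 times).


LB1 = sum(M1 times) + min(M2 times) = 33 + 5 = 38
LB2 = min(M1 times) + sum(M2 times) = 10 + 23 = 33
Lower bound = max(LB1, LB2) = max(38, 33) = 38

38


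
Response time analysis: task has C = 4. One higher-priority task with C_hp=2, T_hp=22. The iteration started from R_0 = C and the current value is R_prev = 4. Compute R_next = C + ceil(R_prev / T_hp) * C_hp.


R_next = C + ceil(R_prev / T_hp) * C_hp
ceil(4 / 22) = ceil(0.1818) = 1
Interference = 1 * 2 = 2
R_next = 4 + 2 = 6

6


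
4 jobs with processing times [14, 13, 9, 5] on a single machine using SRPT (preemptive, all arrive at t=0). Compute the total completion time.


Since all jobs arrive at t=0, SRPT equals SPT ordering.
SPT order: [5, 9, 13, 14]
Completion times:
  Job 1: p=5, C=5
  Job 2: p=9, C=14
  Job 3: p=13, C=27
  Job 4: p=14, C=41
Total completion time = 5 + 14 + 27 + 41 = 87

87


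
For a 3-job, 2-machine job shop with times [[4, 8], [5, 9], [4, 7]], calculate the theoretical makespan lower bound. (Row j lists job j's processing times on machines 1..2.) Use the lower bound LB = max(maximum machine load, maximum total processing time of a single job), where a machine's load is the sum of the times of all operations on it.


Machine loads:
  Machine 1: 4 + 5 + 4 = 13
  Machine 2: 8 + 9 + 7 = 24
Max machine load = 24
Job totals:
  Job 1: 12
  Job 2: 14
  Job 3: 11
Max job total = 14
Lower bound = max(24, 14) = 24

24


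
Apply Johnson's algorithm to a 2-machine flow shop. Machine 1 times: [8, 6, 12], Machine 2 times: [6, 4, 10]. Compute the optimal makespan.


Apply Johnson's rule:
  Group 1 (a <= b): []
  Group 2 (a > b): [(3, 12, 10), (1, 8, 6), (2, 6, 4)]
Optimal job order: [3, 1, 2]
Schedule:
  Job 3: M1 done at 12, M2 done at 22
  Job 1: M1 done at 20, M2 done at 28
  Job 2: M1 done at 26, M2 done at 32
Makespan = 32

32


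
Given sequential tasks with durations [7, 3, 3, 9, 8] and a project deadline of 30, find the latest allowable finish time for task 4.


LF(activity 4) = deadline - sum of successor durations
Successors: activities 5 through 5 with durations [8]
Sum of successor durations = 8
LF = 30 - 8 = 22

22


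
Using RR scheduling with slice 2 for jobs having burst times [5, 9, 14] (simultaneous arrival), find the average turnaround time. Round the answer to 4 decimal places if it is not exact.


Time quantum = 2
Execution trace:
  J1 runs 2 units, time = 2
  J2 runs 2 units, time = 4
  J3 runs 2 units, time = 6
  J1 runs 2 units, time = 8
  J2 runs 2 units, time = 10
  J3 runs 2 units, time = 12
  J1 runs 1 units, time = 13
  J2 runs 2 units, time = 15
  J3 runs 2 units, time = 17
  J2 runs 2 units, time = 19
  J3 runs 2 units, time = 21
  J2 runs 1 units, time = 22
  J3 runs 2 units, time = 24
  J3 runs 2 units, time = 26
  J3 runs 2 units, time = 28
Finish times: [13, 22, 28]
Average turnaround = 63/3 = 21.0

21.0


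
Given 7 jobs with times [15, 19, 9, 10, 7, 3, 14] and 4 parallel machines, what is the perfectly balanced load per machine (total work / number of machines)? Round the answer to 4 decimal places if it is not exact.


Total processing time = 15 + 19 + 9 + 10 + 7 + 3 + 14 = 77
Number of machines = 4
Ideal balanced load = 77 / 4 = 19.25

19.25


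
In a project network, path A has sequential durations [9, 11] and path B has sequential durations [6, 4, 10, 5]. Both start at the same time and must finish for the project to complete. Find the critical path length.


Path A total = 9 + 11 = 20
Path B total = 6 + 4 + 10 + 5 = 25
Critical path = longest path = max(20, 25) = 25

25


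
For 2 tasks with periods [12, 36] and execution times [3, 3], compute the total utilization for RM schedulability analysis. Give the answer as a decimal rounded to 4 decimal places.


Compute individual utilizations (exact fractions):
  Task 1: C/T = 3/12 = 1/4 (approx. 0.25)
  Task 2: C/T = 3/36 = 1/12 (approx. 0.0833)
Total utilization U = 1/4 + 1/12 = 1/3
Rounded to 4 decimal places: U = 0.3333
RM (Liu & Layland) bound for 2 tasks = 0.828427; compare with U = 1/3 (approx. 0.333333)
U <= bound, so schedulable by RM sufficient condition.

0.3333


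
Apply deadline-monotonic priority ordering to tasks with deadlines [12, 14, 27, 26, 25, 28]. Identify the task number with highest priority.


Sort tasks by relative deadline (ascending):
  Task 1: deadline = 12
  Task 2: deadline = 14
  Task 5: deadline = 25
  Task 4: deadline = 26
  Task 3: deadline = 27
  Task 6: deadline = 28
Priority order (highest first): [1, 2, 5, 4, 3, 6]
Highest priority task = 1

1


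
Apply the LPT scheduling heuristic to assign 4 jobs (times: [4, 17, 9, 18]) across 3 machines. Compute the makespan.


Sort jobs in decreasing order (LPT): [18, 17, 9, 4]
Assign each job to the least loaded machine:
  Machine 1: jobs [18], load = 18
  Machine 2: jobs [17], load = 17
  Machine 3: jobs [9, 4], load = 13
Makespan = max load = 18

18


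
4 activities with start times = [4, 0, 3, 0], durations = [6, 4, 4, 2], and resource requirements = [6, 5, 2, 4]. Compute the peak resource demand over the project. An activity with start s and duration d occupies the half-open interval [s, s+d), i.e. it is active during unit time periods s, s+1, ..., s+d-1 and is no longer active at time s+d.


Each activity i is active on [start_i, start_i + duration_i).
Compute total resource usage per time slot:
  t=0: active resources = [5, 4], total = 9
  t=1: active resources = [5, 4], total = 9
  t=2: active resources = [5], total = 5
  t=3: active resources = [5, 2], total = 7
  t=4: active resources = [6, 2], total = 8
  t=5: active resources = [6, 2], total = 8
  t=6: active resources = [6, 2], total = 8
  t=7: active resources = [6], total = 6
  t=8: active resources = [6], total = 6
  t=9: active resources = [6], total = 6
Peak resource demand = 9

9


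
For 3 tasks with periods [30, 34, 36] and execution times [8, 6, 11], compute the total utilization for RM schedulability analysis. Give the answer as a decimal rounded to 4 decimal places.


Compute individual utilizations (exact fractions):
  Task 1: C/T = 8/30 = 4/15 (approx. 0.2667)
  Task 2: C/T = 6/34 = 3/17 (approx. 0.1765)
  Task 3: C/T = 11/36 (approx. 0.3056)
Total utilization U = 4/15 + 3/17 + 11/36 = 2291/3060
Rounded to 4 decimal places: U = 0.7487
RM (Liu & Layland) bound for 3 tasks = 0.779763; compare with U = 2291/3060 (approx. 0.748693)
U <= bound, so schedulable by RM sufficient condition.

0.7487


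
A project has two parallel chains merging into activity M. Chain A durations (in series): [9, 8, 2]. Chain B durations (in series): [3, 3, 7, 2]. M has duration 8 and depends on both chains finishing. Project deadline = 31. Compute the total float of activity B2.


Forward pass: ES(B2) = sum of predecessors on chain B = 3
EF = ES + duration = 3 + 3 = 6
Backward pass: LF(M) = deadline = 31; LS(M) = 31 - 8 = 23
LF(B2) = LS(M) - sum(successors on chain B) = 23 - 9 = 14
LS = LF - duration = 14 - 3 = 11
Total float = LS - ES = 11 - 3 = 8

8


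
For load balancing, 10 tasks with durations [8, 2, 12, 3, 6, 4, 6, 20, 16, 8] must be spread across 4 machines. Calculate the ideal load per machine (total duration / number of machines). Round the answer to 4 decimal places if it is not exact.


Total processing time = 8 + 2 + 12 + 3 + 6 + 4 + 6 + 20 + 16 + 8 = 85
Number of machines = 4
Ideal balanced load = 85 / 4 = 21.25

21.25


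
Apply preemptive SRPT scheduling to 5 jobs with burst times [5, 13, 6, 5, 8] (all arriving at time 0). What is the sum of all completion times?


Since all jobs arrive at t=0, SRPT equals SPT ordering.
SPT order: [5, 5, 6, 8, 13]
Completion times:
  Job 1: p=5, C=5
  Job 2: p=5, C=10
  Job 3: p=6, C=16
  Job 4: p=8, C=24
  Job 5: p=13, C=37
Total completion time = 5 + 10 + 16 + 24 + 37 = 92

92


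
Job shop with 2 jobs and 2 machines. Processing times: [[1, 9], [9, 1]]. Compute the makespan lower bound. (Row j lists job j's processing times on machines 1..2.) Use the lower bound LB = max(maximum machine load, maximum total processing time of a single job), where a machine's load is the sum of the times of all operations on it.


Machine loads:
  Machine 1: 1 + 9 = 10
  Machine 2: 9 + 1 = 10
Max machine load = 10
Job totals:
  Job 1: 10
  Job 2: 10
Max job total = 10
Lower bound = max(10, 10) = 10

10


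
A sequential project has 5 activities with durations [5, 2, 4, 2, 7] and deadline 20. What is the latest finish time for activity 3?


LF(activity 3) = deadline - sum of successor durations
Successors: activities 4 through 5 with durations [2, 7]
Sum of successor durations = 9
LF = 20 - 9 = 11

11


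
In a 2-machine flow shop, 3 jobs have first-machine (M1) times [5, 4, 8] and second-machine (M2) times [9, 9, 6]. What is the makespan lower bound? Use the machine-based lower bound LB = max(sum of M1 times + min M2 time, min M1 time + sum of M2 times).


LB1 = sum(M1 times) + min(M2 times) = 17 + 6 = 23
LB2 = min(M1 times) + sum(M2 times) = 4 + 24 = 28
Lower bound = max(LB1, LB2) = max(23, 28) = 28

28


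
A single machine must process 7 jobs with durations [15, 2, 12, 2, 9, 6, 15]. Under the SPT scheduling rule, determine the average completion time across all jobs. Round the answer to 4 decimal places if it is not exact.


Sort jobs by processing time (SPT order): [2, 2, 6, 9, 12, 15, 15]
Compute completion times sequentially:
  Job 1: processing = 2, completes at 2
  Job 2: processing = 2, completes at 4
  Job 3: processing = 6, completes at 10
  Job 4: processing = 9, completes at 19
  Job 5: processing = 12, completes at 31
  Job 6: processing = 15, completes at 46
  Job 7: processing = 15, completes at 61
Sum of completion times = 173
Average completion time = 173/7 = 24.7143

24.7143


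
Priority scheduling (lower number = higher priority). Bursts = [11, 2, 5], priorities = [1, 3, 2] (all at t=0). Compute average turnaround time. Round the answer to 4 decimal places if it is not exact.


Sort by priority (ascending = highest first):
Order: [(1, 11), (2, 5), (3, 2)]
Completion times:
  Priority 1, burst=11, C=11
  Priority 2, burst=5, C=16
  Priority 3, burst=2, C=18
Average turnaround = 45/3 = 15.0

15.0


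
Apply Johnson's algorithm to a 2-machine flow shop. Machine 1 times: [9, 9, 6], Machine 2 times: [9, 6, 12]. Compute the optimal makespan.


Apply Johnson's rule:
  Group 1 (a <= b): [(3, 6, 12), (1, 9, 9)]
  Group 2 (a > b): [(2, 9, 6)]
Optimal job order: [3, 1, 2]
Schedule:
  Job 3: M1 done at 6, M2 done at 18
  Job 1: M1 done at 15, M2 done at 27
  Job 2: M1 done at 24, M2 done at 33
Makespan = 33

33


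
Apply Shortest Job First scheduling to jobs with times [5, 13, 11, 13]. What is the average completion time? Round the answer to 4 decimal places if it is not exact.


SJF order (ascending): [5, 11, 13, 13]
Completion times:
  Job 1: burst=5, C=5
  Job 2: burst=11, C=16
  Job 3: burst=13, C=29
  Job 4: burst=13, C=42
Average completion = 92/4 = 23.0

23.0


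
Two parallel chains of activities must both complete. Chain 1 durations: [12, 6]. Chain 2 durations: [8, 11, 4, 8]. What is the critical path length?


Path A total = 12 + 6 = 18
Path B total = 8 + 11 + 4 + 8 = 31
Critical path = longest path = max(18, 31) = 31

31


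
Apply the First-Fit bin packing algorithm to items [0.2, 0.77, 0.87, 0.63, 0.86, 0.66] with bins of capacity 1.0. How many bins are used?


Place items sequentially using First-Fit:
  Item 0.2 -> new Bin 1
  Item 0.77 -> Bin 1 (now 0.97)
  Item 0.87 -> new Bin 2
  Item 0.63 -> new Bin 3
  Item 0.86 -> new Bin 4
  Item 0.66 -> new Bin 5
Total bins used = 5

5


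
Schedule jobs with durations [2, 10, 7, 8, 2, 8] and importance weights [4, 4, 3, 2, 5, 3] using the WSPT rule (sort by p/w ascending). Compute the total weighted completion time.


Compute p/w ratios and sort ascending (WSPT): [(2, 5), (2, 4), (7, 3), (10, 4), (8, 3), (8, 2)]
Compute weighted completion times:
  Job (p=2,w=5): C=2, w*C=5*2=10
  Job (p=2,w=4): C=4, w*C=4*4=16
  Job (p=7,w=3): C=11, w*C=3*11=33
  Job (p=10,w=4): C=21, w*C=4*21=84
  Job (p=8,w=3): C=29, w*C=3*29=87
  Job (p=8,w=2): C=37, w*C=2*37=74
Total weighted completion time = 304

304


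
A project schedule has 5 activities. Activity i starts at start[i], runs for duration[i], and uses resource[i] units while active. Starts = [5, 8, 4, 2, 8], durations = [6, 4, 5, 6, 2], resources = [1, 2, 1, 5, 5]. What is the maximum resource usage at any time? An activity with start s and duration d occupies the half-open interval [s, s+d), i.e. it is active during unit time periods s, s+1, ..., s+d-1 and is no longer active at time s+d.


Each activity i is active on [start_i, start_i + duration_i).
Compute total resource usage per time slot:
  t=0: active resources = [], total = 0
  t=1: active resources = [], total = 0
  t=2: active resources = [5], total = 5
  t=3: active resources = [5], total = 5
  t=4: active resources = [1, 5], total = 6
  t=5: active resources = [1, 1, 5], total = 7
  t=6: active resources = [1, 1, 5], total = 7
  t=7: active resources = [1, 1, 5], total = 7
  t=8: active resources = [1, 2, 1, 5], total = 9
  t=9: active resources = [1, 2, 5], total = 8
  t=10: active resources = [1, 2], total = 3
  t=11: active resources = [2], total = 2
Peak resource demand = 9

9
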